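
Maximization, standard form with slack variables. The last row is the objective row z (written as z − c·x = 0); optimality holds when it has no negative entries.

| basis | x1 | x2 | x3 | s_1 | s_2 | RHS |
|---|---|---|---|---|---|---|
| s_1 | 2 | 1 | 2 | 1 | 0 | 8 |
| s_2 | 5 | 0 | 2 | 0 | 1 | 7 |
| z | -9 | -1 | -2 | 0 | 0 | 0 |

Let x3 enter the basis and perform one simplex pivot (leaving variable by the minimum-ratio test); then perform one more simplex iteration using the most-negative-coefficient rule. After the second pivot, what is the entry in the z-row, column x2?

Ratio test on column x3 — row 1: 8/2 = 4; row 2: 7/2 = 7/2. Minimum is 7/2 at row 2 (s_2 leaves); pivot element 2.
Divide row 2 by 2; eliminate column x3 from the other rows.
Second iteration: most negative z-row entry is -4 in column x1, so x1 enters.
Ratio test on column x1 — row 1: entry -3 ≤ 0; row 2: (7/2)/(5/2) = 7/5. Minimum is 7/5 at row 2 (x3 leaves); pivot element 5/2.
Divide row 2 by 5/2; eliminate column x1 from the other rows.
After both pivots, the entry at the z-row, column x2 is -1.

-1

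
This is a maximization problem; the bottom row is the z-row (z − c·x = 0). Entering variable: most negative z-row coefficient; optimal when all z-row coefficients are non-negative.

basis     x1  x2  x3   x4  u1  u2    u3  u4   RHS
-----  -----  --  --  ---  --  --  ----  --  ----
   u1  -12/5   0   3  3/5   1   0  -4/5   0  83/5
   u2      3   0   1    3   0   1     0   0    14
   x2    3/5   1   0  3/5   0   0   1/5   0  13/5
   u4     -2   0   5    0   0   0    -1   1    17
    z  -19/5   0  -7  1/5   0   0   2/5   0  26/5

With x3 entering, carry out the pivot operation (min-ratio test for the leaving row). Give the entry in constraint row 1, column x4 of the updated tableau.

Ratio test on column x3 — row 1: (83/5)/3 = 83/15; row 2: 14/1 = 14; row 3: entry 0 ≤ 0; row 4: 17/5 = 17/5. Minimum is 17/5 at row 4 (u4 leaves); pivot element 5.
Divide row 4 by 5; eliminate column x3 from the other rows.
Row 1 update in column x4: 3/5 − 3·0 = 3/5.

3/5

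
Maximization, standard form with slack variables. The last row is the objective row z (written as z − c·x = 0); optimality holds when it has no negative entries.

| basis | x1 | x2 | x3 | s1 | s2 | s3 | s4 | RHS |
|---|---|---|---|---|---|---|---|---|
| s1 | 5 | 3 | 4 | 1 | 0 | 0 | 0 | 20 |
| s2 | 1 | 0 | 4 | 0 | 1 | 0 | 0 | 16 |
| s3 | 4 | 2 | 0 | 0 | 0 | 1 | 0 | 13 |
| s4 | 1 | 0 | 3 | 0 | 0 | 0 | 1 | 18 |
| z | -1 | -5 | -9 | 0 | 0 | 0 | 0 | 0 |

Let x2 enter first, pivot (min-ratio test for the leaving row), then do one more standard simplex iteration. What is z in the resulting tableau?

Ratio test on column x2 — row 1: 20/3 = 20/3; row 2: entry 0 ≤ 0; row 3: 13/2 = 13/2; row 4: entry 0 ≤ 0. Minimum is 13/2 at row 3 (s3 leaves); pivot element 2.
Pivot on row 3; the z-row RHS becomes 0 − (-5)·(13/2) = 65/2.
Next entering variable (most negative z-row entry -9): x3.
Ratio test on column x3 — row 1: (1/2)/4 = 1/8; row 2: 16/4 = 4; row 3: entry 0 ≤ 0; row 4: 18/3 = 6. Minimum is 1/8 at row 1 (s1 leaves); pivot element 4.
After the second pivot the z-row RHS is 65/2 − (-9)·(1/8) = 269/8.

269/8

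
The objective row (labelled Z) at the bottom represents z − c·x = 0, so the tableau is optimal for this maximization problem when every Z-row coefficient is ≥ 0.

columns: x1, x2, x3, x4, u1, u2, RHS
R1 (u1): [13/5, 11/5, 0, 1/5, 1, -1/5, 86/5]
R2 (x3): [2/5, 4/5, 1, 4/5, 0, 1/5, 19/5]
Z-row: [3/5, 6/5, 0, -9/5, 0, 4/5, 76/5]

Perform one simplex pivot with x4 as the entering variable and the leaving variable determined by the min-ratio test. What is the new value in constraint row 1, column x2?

2

Ratio test on column x4 — row 1: (86/5)/(1/5) = 86; row 2: (19/5)/(4/5) = 19/4. Minimum is 19/4 at row 2 (x3 leaves); pivot element 4/5.
Divide row 2 by 4/5; eliminate column x4 from the other rows.
Row 1 update in column x2: 11/5 − (1/5)·1 = 2.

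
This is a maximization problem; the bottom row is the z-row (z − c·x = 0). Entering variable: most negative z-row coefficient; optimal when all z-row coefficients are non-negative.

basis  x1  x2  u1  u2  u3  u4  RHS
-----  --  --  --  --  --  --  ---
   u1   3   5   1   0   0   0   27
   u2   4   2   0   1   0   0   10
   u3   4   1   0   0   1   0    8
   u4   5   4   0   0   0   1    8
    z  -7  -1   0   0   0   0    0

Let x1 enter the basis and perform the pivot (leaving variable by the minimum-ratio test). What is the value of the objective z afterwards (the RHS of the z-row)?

Ratio test on column x1 — row 1: 27/3 = 9; row 2: 10/4 = 5/2; row 3: 8/4 = 2; row 4: 8/5 = 8/5. Minimum is 8/5 at row 4 (u4 leaves); pivot element 5.
Pivot on row 4; the z-row RHS becomes 0 − (-7)·(8/5) = 56/5.

56/5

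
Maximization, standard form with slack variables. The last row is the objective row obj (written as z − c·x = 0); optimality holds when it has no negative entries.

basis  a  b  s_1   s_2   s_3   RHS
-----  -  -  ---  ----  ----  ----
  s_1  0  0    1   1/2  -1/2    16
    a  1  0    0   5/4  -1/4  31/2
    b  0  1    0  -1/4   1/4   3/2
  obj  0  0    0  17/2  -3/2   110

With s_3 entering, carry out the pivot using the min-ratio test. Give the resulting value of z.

119

Ratio test on column s_3 — row 1: entry -1/2 ≤ 0; row 2: entry -1/4 ≤ 0; row 3: (3/2)/(1/4) = 6. Minimum is 6 at row 3 (b leaves); pivot element 1/4.
Pivot on row 3; the obj-row RHS becomes 110 − (-3/2)·6 = 119.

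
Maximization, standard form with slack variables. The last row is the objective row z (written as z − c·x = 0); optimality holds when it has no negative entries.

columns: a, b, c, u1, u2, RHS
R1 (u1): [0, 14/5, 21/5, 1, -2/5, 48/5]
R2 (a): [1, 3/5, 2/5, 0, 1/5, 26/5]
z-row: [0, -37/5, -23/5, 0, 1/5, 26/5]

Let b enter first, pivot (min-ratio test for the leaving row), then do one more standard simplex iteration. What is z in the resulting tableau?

40

Ratio test on column b — row 1: (48/5)/(14/5) = 24/7; row 2: (26/5)/(3/5) = 26/3. Minimum is 24/7 at row 1 (u1 leaves); pivot element 14/5.
Pivot on row 1; the z-row RHS becomes 26/5 − (-37/5)·(24/7) = 214/7.
Next entering variable (most negative z-row entry -6/7): u2.
Ratio test on column u2 — row 1: entry -1/7 ≤ 0; row 2: (22/7)/(2/7) = 11. Minimum is 11 at row 2 (a leaves); pivot element 2/7.
After the second pivot the z-row RHS is 214/7 − (-6/7)·11 = 40.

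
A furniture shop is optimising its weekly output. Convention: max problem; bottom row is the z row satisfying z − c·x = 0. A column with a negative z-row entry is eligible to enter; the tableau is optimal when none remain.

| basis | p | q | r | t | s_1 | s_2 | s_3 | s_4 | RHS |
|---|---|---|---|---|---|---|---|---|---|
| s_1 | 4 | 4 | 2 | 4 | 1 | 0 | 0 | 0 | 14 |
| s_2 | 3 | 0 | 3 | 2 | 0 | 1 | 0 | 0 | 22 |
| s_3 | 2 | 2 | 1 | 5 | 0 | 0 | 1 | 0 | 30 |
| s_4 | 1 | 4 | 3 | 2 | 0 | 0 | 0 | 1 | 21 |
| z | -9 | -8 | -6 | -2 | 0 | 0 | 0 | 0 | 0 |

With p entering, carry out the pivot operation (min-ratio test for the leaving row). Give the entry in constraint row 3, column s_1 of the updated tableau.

Ratio test on column p — row 1: 14/4 = 7/2; row 2: 22/3 = 22/3; row 3: 30/2 = 15; row 4: 21/1 = 21. Minimum is 7/2 at row 1 (s_1 leaves); pivot element 4.
Divide row 1 by 4; eliminate column p from the other rows.
Row 3 update in column s_1: 0 − 2·(1/4) = -1/2.

-1/2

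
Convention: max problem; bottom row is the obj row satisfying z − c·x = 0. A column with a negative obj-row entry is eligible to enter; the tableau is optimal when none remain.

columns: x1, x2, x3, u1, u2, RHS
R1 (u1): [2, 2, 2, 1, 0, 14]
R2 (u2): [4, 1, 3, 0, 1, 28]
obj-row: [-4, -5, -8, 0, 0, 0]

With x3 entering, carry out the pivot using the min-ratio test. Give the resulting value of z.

56

Ratio test on column x3 — row 1: 14/2 = 7; row 2: 28/3 = 28/3. Minimum is 7 at row 1 (u1 leaves); pivot element 2.
Pivot on row 1; the obj-row RHS becomes 0 − (-8)·7 = 56.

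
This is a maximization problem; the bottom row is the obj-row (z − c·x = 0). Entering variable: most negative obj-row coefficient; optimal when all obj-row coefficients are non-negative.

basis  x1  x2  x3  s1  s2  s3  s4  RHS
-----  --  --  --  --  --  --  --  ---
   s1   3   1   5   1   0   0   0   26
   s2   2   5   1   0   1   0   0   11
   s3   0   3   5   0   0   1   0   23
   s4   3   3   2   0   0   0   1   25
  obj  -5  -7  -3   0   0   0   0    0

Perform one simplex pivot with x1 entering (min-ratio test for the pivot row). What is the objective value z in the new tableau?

Ratio test on column x1 — row 1: 26/3 = 26/3; row 2: 11/2 = 11/2; row 3: entry 0 ≤ 0; row 4: 25/3 = 25/3. Minimum is 11/2 at row 2 (s2 leaves); pivot element 2.
Pivot on row 2; the obj-row RHS becomes 0 − (-5)·(11/2) = 55/2.

55/2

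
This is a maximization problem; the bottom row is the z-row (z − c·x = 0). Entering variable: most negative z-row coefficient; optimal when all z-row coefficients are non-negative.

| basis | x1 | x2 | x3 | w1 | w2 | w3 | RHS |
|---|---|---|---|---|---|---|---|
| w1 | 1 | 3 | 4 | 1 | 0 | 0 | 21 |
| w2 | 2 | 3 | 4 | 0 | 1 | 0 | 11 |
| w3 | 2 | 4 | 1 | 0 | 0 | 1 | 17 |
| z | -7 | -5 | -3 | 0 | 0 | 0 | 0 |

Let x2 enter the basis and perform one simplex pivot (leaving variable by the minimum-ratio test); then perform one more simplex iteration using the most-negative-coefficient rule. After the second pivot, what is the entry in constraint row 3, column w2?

Ratio test on column x2 — row 1: 21/3 = 7; row 2: 11/3 = 11/3; row 3: 17/4 = 17/4. Minimum is 11/3 at row 2 (w2 leaves); pivot element 3.
Divide row 2 by 3; eliminate column x2 from the other rows.
Second iteration: most negative z-row entry is -11/3 in column x1, so x1 enters.
Ratio test on column x1 — row 1: entry -1 ≤ 0; row 2: (11/3)/(2/3) = 11/2; row 3: entry -2/3 ≤ 0. Minimum is 11/2 at row 2 (x2 leaves); pivot element 2/3.
Divide row 2 by 2/3; eliminate column x1 from the other rows.
After both pivots, the entry at constraint row 3, column w2 is -1.

-1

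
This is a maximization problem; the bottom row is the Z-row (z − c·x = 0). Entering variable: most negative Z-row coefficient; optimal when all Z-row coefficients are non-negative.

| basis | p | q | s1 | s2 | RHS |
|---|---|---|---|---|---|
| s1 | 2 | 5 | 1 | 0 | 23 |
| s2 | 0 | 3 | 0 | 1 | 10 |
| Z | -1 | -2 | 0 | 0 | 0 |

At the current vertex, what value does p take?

p is not in the basis, so in the current basic feasible solution p = 0.

0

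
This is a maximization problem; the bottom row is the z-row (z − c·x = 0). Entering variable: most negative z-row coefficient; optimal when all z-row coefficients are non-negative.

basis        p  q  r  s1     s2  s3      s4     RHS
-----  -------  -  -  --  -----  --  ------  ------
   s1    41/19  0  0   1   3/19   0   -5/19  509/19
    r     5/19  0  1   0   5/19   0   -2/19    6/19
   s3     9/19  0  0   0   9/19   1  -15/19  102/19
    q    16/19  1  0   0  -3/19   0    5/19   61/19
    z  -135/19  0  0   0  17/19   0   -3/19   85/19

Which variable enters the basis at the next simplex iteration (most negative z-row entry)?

p

Negative z-row entries: p: -135/19, s4: -3/19.
The most negative is -135/19 in column p, so p enters.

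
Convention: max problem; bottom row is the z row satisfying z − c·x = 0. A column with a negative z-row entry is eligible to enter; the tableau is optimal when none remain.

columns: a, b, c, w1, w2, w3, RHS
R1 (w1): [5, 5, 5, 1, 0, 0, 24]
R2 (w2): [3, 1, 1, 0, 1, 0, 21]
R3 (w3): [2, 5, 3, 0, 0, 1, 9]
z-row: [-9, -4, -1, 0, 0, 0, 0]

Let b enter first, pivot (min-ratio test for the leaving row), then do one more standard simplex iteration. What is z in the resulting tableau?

Ratio test on column b — row 1: 24/5 = 24/5; row 2: 21/1 = 21; row 3: 9/5 = 9/5. Minimum is 9/5 at row 3 (w3 leaves); pivot element 5.
Pivot on row 3; the z-row RHS becomes 0 − (-4)·(9/5) = 36/5.
Next entering variable (most negative z-row entry -37/5): a.
Ratio test on column a — row 1: 15/3 = 5; row 2: (96/5)/(13/5) = 96/13; row 3: (9/5)/(2/5) = 9/2. Minimum is 9/2 at row 3 (b leaves); pivot element 2/5.
After the second pivot the z-row RHS is 36/5 − (-37/5)·(9/2) = 81/2.

81/2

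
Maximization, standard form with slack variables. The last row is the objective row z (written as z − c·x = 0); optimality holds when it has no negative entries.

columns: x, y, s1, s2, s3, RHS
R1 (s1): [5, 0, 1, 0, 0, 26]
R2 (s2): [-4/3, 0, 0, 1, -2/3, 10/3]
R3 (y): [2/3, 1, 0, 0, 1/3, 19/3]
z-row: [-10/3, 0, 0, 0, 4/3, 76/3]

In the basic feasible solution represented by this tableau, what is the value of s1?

s1 is basic (row 1); its value is the RHS of that row, 26.

26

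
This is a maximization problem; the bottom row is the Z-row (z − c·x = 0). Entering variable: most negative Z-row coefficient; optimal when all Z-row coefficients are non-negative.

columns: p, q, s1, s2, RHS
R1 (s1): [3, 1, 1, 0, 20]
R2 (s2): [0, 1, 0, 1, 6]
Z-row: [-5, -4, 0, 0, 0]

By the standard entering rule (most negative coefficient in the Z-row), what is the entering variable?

Negative Z-row entries: p: -5, q: -4.
The most negative is -5 in column p, so p enters.

p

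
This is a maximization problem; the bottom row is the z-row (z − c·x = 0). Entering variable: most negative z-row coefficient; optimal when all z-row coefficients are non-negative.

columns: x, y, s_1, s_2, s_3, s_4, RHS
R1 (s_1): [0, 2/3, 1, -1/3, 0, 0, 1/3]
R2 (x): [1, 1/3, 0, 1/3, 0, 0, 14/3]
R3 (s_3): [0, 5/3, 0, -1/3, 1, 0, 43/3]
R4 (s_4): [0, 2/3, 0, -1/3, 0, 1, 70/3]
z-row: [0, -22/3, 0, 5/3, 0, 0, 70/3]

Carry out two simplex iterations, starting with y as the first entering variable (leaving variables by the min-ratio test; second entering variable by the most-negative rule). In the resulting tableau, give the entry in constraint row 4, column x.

0

Ratio test on column y — row 1: (1/3)/(2/3) = 1/2; row 2: (14/3)/(1/3) = 14; row 3: (43/3)/(5/3) = 43/5; row 4: (70/3)/(2/3) = 35. Minimum is 1/2 at row 1 (s_1 leaves); pivot element 2/3.
Divide row 1 by 2/3; eliminate column y from the other rows.
Second iteration: most negative z-row entry is -2 in column s_2, so s_2 enters.
Ratio test on column s_2 — row 1: entry -1/2 ≤ 0; row 2: (9/2)/(1/2) = 9; row 3: (27/2)/(1/2) = 27; row 4: entry 0 ≤ 0. Minimum is 9 at row 2 (x leaves); pivot element 1/2.
Divide row 2 by 1/2; eliminate column s_2 from the other rows.
After both pivots, the entry at constraint row 4, column x is 0.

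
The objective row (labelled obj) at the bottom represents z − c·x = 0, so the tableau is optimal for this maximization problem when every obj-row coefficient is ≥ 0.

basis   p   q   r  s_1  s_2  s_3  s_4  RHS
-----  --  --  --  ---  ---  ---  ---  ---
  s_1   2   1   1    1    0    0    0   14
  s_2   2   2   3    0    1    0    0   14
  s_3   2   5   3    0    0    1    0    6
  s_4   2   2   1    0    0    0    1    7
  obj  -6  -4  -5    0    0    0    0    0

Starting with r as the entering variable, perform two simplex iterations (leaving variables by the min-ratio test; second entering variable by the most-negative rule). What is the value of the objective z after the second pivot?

18

Ratio test on column r — row 1: 14/1 = 14; row 2: 14/3 = 14/3; row 3: 6/3 = 2; row 4: 7/1 = 7. Minimum is 2 at row 3 (s_3 leaves); pivot element 3.
Pivot on row 3; the obj-row RHS becomes 0 − (-5)·2 = 10.
Next entering variable (most negative obj-row entry -8/3): p.
Ratio test on column p — row 1: 12/(4/3) = 9; row 2: entry 0 ≤ 0; row 3: 2/(2/3) = 3; row 4: 5/(4/3) = 15/4. Minimum is 3 at row 3 (r leaves); pivot element 2/3.
After the second pivot the obj-row RHS is 10 − (-8/3)·3 = 18.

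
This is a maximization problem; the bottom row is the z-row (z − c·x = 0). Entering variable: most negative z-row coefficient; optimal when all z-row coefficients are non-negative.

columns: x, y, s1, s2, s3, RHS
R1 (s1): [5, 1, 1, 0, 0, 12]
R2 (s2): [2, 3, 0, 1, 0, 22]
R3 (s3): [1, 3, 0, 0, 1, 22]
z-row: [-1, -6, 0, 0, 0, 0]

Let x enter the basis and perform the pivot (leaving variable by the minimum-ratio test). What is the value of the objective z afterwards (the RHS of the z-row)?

12/5

Ratio test on column x — row 1: 12/5 = 12/5; row 2: 22/2 = 11; row 3: 22/1 = 22. Minimum is 12/5 at row 1 (s1 leaves); pivot element 5.
Pivot on row 1; the z-row RHS becomes 0 − (-1)·(12/5) = 12/5.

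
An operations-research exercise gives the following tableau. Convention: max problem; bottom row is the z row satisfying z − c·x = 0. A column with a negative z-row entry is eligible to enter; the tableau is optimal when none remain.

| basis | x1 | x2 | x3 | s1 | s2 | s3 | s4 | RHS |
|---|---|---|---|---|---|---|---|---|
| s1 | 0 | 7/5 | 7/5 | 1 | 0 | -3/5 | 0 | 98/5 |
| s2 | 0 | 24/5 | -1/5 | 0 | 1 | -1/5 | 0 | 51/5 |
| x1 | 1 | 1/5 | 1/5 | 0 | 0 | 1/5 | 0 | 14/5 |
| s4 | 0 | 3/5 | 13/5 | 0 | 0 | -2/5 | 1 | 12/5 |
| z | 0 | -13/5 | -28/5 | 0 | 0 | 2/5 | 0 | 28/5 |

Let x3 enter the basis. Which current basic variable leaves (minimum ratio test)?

s4

Column x3 entries and ratios — s1: (98/5)/(7/5) = 14; s2: -1/5 ≤ 0, skip; x1: (14/5)/(1/5) = 14; s4: (12/5)/(13/5) = 12/13.
Smallest ratio is 12/13 in the row of s4, so s4 leaves.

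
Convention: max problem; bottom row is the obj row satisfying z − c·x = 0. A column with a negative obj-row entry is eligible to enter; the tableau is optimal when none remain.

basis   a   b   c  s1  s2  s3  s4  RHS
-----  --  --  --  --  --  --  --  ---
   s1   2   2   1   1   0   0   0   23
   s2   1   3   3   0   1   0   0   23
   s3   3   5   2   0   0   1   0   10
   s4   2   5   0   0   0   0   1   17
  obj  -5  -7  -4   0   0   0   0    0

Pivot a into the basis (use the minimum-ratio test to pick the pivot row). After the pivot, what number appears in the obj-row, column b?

Ratio test on column a — row 1: 23/2 = 23/2; row 2: 23/1 = 23; row 3: 10/3 = 10/3; row 4: 17/2 = 17/2. Minimum is 10/3 at row 3 (s3 leaves); pivot element 3.
Divide row 3 by 3; eliminate column a from the other rows.
obj-row update in column b: -7 − (-5)·(5/3) = 4/3.

4/3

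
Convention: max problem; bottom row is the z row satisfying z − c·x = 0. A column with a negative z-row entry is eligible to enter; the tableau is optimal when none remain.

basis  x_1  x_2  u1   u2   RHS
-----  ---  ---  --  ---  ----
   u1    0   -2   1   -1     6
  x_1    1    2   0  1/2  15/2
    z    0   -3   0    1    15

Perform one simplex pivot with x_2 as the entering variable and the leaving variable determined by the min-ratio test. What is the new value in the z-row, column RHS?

Ratio test on column x_2 — row 1: entry -2 ≤ 0; row 2: (15/2)/2 = 15/4. Minimum is 15/4 at row 2 (x_1 leaves); pivot element 2.
Divide row 2 by 2; eliminate column x_2 from the other rows.
z-row update in column RHS: 15 − (-3)·(15/4) = 105/4.

105/4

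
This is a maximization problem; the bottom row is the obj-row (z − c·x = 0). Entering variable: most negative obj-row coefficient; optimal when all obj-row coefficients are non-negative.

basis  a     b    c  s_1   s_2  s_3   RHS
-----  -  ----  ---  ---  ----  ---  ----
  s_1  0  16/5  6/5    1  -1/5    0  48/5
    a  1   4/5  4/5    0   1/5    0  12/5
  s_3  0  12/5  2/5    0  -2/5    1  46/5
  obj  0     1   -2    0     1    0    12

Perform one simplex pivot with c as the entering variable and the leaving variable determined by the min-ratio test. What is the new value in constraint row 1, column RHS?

6

Ratio test on column c — row 1: (48/5)/(6/5) = 8; row 2: (12/5)/(4/5) = 3; row 3: (46/5)/(2/5) = 23. Minimum is 3 at row 2 (a leaves); pivot element 4/5.
Divide row 2 by 4/5; eliminate column c from the other rows.
Row 1 update in column RHS: 48/5 − (6/5)·3 = 6.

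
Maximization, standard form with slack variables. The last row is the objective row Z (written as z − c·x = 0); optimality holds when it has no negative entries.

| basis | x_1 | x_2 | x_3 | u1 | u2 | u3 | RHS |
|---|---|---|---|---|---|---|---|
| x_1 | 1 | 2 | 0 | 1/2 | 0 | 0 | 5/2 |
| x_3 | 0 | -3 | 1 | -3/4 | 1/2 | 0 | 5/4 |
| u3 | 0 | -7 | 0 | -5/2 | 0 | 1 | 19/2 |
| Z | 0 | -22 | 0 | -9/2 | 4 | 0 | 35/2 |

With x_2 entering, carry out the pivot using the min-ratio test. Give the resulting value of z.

45

Ratio test on column x_2 — row 1: (5/2)/2 = 5/4; row 2: entry -3 ≤ 0; row 3: entry -7 ≤ 0. Minimum is 5/4 at row 1 (x_1 leaves); pivot element 2.
Pivot on row 1; the Z-row RHS becomes 35/2 − (-22)·(5/4) = 45.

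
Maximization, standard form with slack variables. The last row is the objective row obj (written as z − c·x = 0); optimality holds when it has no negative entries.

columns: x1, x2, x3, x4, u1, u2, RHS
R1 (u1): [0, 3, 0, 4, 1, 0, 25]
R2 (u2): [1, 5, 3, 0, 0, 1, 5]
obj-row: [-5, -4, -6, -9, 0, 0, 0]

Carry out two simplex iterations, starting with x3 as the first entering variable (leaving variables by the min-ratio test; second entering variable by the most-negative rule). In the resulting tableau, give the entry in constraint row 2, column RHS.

Ratio test on column x3 — row 1: entry 0 ≤ 0; row 2: 5/3 = 5/3. Minimum is 5/3 at row 2 (u2 leaves); pivot element 3.
Divide row 2 by 3; eliminate column x3 from the other rows.
Second iteration: most negative obj-row entry is -9 in column x4, so x4 enters.
Ratio test on column x4 — row 1: 25/4 = 25/4; row 2: entry 0 ≤ 0. Minimum is 25/4 at row 1 (u1 leaves); pivot element 4.
Divide row 1 by 4; eliminate column x4 from the other rows.
After both pivots, the entry at constraint row 2, column RHS is 5/3.

5/3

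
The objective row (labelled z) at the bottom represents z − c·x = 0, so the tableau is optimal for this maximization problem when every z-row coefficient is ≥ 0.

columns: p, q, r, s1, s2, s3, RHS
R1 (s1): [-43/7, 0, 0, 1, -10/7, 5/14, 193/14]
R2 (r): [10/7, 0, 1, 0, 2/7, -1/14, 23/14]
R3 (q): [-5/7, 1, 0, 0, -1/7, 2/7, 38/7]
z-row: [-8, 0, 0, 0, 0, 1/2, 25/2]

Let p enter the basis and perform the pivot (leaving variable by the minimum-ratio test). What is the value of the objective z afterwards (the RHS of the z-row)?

Ratio test on column p — row 1: entry -43/7 ≤ 0; row 2: (23/14)/(10/7) = 23/20; row 3: entry -5/7 ≤ 0. Minimum is 23/20 at row 2 (r leaves); pivot element 10/7.
Pivot on row 2; the z-row RHS becomes 25/2 − (-8)·(23/20) = 217/10.

217/10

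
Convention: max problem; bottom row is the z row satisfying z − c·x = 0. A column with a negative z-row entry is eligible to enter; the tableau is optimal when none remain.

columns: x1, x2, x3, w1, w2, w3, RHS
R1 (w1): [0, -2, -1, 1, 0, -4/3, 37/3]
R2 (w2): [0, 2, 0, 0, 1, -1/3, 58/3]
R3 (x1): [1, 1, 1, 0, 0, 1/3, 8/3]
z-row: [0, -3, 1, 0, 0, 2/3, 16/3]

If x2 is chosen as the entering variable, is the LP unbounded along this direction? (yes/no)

no

Column x2 has positive entries in row(s) 2, 3, so the ratio test bounds it — not unbounded.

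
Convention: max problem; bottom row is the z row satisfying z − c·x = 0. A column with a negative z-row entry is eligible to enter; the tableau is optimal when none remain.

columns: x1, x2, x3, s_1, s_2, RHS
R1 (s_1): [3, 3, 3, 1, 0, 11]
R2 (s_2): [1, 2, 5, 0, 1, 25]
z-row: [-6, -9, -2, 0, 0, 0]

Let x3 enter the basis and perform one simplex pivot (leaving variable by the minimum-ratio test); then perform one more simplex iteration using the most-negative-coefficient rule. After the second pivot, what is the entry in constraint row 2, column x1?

Ratio test on column x3 — row 1: 11/3 = 11/3; row 2: 25/5 = 5. Minimum is 11/3 at row 1 (s_1 leaves); pivot element 3.
Divide row 1 by 3; eliminate column x3 from the other rows.
Second iteration: most negative z-row entry is -7 in column x2, so x2 enters.
Ratio test on column x2 — row 1: (11/3)/1 = 11/3; row 2: entry -3 ≤ 0. Minimum is 11/3 at row 1 (x3 leaves); pivot element 1.
Divide row 1 by 1; eliminate column x2 from the other rows.
After both pivots, the entry at constraint row 2, column x1 is -1.

-1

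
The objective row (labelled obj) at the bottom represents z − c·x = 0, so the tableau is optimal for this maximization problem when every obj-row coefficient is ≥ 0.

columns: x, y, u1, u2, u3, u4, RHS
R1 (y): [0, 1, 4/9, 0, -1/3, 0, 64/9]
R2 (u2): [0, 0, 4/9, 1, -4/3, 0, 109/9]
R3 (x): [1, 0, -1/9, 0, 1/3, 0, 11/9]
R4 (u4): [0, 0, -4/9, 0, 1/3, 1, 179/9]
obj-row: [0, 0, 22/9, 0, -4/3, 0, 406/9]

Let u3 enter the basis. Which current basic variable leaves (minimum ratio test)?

Column u3 entries and ratios — y: -1/3 ≤ 0, skip; u2: -4/3 ≤ 0, skip; x: (11/9)/(1/3) = 11/3; u4: (179/9)/(1/3) = 179/3.
Smallest ratio is 11/3 in the row of x, so x leaves.

x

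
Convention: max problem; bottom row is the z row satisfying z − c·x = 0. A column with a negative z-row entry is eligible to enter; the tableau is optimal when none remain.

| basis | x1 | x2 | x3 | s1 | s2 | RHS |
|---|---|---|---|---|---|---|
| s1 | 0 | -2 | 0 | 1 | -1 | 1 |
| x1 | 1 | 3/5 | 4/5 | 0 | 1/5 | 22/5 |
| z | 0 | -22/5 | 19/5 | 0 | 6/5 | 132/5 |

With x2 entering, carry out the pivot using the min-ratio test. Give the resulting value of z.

Ratio test on column x2 — row 1: entry -2 ≤ 0; row 2: (22/5)/(3/5) = 22/3. Minimum is 22/3 at row 2 (x1 leaves); pivot element 3/5.
Pivot on row 2; the z-row RHS becomes 132/5 − (-22/5)·(22/3) = 176/3.

176/3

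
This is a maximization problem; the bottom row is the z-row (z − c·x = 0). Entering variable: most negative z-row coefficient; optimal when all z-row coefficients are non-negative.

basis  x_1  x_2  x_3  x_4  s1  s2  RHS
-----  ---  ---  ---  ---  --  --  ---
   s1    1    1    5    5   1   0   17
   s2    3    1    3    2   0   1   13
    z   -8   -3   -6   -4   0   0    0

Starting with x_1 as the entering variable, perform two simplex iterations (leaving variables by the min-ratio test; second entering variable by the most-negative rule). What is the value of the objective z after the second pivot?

Ratio test on column x_1 — row 1: 17/1 = 17; row 2: 13/3 = 13/3. Minimum is 13/3 at row 2 (s2 leaves); pivot element 3.
Pivot on row 2; the z-row RHS becomes 0 − (-8)·(13/3) = 104/3.
Next entering variable (most negative z-row entry -1/3): x_2.
Ratio test on column x_2 — row 1: (38/3)/(2/3) = 19; row 2: (13/3)/(1/3) = 13. Minimum is 13 at row 2 (x_1 leaves); pivot element 1/3.
After the second pivot the z-row RHS is 104/3 − (-1/3)·13 = 39.

39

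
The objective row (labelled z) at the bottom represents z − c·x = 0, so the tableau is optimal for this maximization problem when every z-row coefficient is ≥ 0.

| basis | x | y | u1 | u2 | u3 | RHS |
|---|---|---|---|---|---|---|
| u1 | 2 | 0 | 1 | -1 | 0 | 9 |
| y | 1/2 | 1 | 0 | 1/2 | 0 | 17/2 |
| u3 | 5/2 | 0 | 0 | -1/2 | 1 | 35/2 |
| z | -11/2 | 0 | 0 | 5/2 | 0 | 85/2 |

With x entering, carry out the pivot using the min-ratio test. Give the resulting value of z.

269/4

Ratio test on column x — row 1: 9/2 = 9/2; row 2: (17/2)/(1/2) = 17; row 3: (35/2)/(5/2) = 7. Minimum is 9/2 at row 1 (u1 leaves); pivot element 2.
Pivot on row 1; the z-row RHS becomes 85/2 − (-11/2)·(9/2) = 269/4.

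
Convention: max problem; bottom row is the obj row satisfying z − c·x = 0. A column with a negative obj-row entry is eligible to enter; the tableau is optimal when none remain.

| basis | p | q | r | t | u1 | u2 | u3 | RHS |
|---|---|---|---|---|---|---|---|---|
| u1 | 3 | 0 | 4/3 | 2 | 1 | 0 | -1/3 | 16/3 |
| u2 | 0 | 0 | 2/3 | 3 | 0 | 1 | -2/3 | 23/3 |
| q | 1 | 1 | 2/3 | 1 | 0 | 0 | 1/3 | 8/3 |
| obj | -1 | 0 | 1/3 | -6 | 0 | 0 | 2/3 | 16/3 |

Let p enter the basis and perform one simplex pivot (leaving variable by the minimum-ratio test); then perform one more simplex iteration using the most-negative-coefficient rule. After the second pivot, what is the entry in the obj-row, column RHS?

Ratio test on column p — row 1: (16/3)/3 = 16/9; row 2: entry 0 ≤ 0; row 3: (8/3)/1 = 8/3. Minimum is 16/9 at row 1 (u1 leaves); pivot element 3.
Divide row 1 by 3; eliminate column p from the other rows.
Second iteration: most negative obj-row entry is -16/3 in column t, so t enters.
Ratio test on column t — row 1: (16/9)/(2/3) = 8/3; row 2: (23/3)/3 = 23/9; row 3: (8/9)/(1/3) = 8/3. Minimum is 23/9 at row 2 (u2 leaves); pivot element 3.
Divide row 2 by 3; eliminate column t from the other rows.
After both pivots, the entry at the obj-row, column RHS is 560/27.

560/27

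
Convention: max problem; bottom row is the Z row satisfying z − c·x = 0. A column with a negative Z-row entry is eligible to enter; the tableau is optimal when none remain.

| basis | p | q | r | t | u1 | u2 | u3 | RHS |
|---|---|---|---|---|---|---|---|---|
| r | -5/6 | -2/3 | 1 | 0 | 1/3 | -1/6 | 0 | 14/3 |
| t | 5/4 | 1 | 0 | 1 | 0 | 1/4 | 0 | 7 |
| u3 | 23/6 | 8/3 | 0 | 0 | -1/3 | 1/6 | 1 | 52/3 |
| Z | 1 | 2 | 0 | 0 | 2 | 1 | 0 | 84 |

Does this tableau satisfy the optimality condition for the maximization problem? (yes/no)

Every Z-row coefficient is ≥ 0, so the tableau is optimal.

yes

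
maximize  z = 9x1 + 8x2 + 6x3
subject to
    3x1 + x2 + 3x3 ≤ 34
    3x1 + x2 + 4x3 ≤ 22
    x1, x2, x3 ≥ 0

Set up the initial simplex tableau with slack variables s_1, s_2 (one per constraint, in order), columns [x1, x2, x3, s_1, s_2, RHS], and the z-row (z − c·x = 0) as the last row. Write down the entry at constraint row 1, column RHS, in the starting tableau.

The RHS of constraint 1 is b_1 = 34.

34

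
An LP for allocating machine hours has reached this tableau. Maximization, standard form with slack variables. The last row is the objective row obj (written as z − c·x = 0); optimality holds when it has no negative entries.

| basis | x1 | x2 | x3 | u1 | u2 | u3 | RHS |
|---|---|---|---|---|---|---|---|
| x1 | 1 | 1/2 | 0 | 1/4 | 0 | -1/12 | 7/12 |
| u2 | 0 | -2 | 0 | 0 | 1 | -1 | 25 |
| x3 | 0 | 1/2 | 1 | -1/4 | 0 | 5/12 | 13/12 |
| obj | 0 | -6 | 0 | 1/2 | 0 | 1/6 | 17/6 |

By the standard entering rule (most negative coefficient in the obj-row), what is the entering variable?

Negative obj-row entries: x2: -6.
The most negative is -6 in column x2, so x2 enters.

x2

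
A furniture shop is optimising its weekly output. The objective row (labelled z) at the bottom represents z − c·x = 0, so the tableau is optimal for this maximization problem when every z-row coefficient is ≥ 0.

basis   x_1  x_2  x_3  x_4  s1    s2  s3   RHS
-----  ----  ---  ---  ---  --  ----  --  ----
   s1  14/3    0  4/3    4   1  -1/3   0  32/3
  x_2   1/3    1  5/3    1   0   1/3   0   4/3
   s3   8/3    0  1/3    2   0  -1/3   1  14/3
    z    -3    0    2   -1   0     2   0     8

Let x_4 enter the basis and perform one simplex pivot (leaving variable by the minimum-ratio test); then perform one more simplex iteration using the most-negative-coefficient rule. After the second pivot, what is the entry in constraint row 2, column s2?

1/2

Ratio test on column x_4 — row 1: (32/3)/4 = 8/3; row 2: (4/3)/1 = 4/3; row 3: (14/3)/2 = 7/3. Minimum is 4/3 at row 2 (x_2 leaves); pivot element 1.
Divide row 2 by 1; eliminate column x_4 from the other rows.
Second iteration: most negative z-row entry is -8/3 in column x_1, so x_1 enters.
Ratio test on column x_1 — row 1: (16/3)/(10/3) = 8/5; row 2: (4/3)/(1/3) = 4; row 3: 2/2 = 1. Minimum is 1 at row 3 (s3 leaves); pivot element 2.
Divide row 3 by 2; eliminate column x_1 from the other rows.
After both pivots, the entry at constraint row 2, column s2 is 1/2.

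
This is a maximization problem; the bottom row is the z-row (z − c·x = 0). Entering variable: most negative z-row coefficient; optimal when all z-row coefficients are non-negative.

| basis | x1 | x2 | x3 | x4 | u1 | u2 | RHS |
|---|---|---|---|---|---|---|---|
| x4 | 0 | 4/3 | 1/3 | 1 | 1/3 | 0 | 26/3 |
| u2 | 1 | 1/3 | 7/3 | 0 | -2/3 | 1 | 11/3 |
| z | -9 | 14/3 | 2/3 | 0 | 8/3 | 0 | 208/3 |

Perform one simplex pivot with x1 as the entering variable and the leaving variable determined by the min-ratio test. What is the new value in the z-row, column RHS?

Ratio test on column x1 — row 1: entry 0 ≤ 0; row 2: (11/3)/1 = 11/3. Minimum is 11/3 at row 2 (u2 leaves); pivot element 1.
Divide row 2 by 1; eliminate column x1 from the other rows.
z-row update in column RHS: 208/3 − (-9)·(11/3) = 307/3.

307/3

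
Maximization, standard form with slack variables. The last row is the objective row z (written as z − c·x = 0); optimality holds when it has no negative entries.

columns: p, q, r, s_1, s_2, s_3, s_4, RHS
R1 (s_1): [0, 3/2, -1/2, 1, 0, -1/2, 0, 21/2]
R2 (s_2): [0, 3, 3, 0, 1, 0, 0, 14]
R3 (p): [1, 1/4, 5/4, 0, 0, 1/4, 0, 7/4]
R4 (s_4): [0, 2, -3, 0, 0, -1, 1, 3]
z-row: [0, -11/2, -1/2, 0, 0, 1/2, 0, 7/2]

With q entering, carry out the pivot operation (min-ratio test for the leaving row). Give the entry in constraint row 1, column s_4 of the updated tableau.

Ratio test on column q — row 1: (21/2)/(3/2) = 7; row 2: 14/3 = 14/3; row 3: (7/4)/(1/4) = 7; row 4: 3/2 = 3/2. Minimum is 3/2 at row 4 (s_4 leaves); pivot element 2.
Divide row 4 by 2; eliminate column q from the other rows.
Row 1 update in column s_4: 0 − (3/2)·(1/2) = -3/4.

-3/4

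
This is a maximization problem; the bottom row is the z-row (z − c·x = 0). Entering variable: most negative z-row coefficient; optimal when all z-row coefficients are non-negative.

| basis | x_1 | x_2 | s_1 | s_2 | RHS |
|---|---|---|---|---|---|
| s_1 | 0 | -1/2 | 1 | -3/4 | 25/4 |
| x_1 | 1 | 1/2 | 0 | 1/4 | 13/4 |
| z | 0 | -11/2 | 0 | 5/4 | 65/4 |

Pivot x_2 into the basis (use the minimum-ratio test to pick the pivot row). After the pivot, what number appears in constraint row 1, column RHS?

19/2

Ratio test on column x_2 — row 1: entry -1/2 ≤ 0; row 2: (13/4)/(1/2) = 13/2. Minimum is 13/2 at row 2 (x_1 leaves); pivot element 1/2.
Divide row 2 by 1/2; eliminate column x_2 from the other rows.
Row 1 update in column RHS: 25/4 − (-1/2)·(13/2) = 19/2.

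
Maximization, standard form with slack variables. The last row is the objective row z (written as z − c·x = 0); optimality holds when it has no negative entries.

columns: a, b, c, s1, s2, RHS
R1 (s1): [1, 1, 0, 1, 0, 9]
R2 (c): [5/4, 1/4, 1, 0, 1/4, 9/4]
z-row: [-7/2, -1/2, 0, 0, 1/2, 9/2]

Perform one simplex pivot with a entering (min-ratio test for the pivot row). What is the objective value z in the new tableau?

54/5

Ratio test on column a — row 1: 9/1 = 9; row 2: (9/4)/(5/4) = 9/5. Minimum is 9/5 at row 2 (c leaves); pivot element 5/4.
Pivot on row 2; the z-row RHS becomes 9/2 − (-7/2)·(9/5) = 54/5.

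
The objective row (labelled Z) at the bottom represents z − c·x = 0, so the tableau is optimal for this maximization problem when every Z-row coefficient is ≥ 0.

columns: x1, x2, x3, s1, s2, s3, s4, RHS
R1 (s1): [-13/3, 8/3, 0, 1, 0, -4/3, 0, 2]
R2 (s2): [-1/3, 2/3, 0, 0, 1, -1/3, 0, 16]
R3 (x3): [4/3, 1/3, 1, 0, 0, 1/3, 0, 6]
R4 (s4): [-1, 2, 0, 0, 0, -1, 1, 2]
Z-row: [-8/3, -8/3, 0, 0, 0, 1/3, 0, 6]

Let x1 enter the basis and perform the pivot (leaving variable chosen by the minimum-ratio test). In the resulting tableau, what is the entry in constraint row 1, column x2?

15/4

Ratio test on column x1 — row 1: entry -13/3 ≤ 0; row 2: entry -1/3 ≤ 0; row 3: 6/(4/3) = 9/2; row 4: entry -1 ≤ 0. Minimum is 9/2 at row 3 (x3 leaves); pivot element 4/3.
Divide row 3 by 4/3; eliminate column x1 from the other rows.
Row 1 update in column x2: 8/3 − (-13/3)·(1/4) = 15/4.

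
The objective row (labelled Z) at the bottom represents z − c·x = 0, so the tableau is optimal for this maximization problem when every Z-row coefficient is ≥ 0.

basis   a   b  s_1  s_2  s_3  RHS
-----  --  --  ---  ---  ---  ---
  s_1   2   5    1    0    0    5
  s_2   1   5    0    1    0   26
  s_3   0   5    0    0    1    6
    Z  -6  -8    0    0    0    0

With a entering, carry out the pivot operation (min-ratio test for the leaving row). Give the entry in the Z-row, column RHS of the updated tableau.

15

Ratio test on column a — row 1: 5/2 = 5/2; row 2: 26/1 = 26; row 3: entry 0 ≤ 0. Minimum is 5/2 at row 1 (s_1 leaves); pivot element 2.
Divide row 1 by 2; eliminate column a from the other rows.
Z-row update in column RHS: 0 − (-6)·(5/2) = 15.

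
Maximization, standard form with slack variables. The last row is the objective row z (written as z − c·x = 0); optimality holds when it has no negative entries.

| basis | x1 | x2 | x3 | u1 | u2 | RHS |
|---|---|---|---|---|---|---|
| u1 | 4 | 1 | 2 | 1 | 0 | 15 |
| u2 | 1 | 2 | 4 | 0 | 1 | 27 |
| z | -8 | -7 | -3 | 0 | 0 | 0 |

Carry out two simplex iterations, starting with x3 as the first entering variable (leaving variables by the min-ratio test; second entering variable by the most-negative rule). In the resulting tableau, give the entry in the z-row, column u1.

Ratio test on column x3 — row 1: 15/2 = 15/2; row 2: 27/4 = 27/4. Minimum is 27/4 at row 2 (u2 leaves); pivot element 4.
Divide row 2 by 4; eliminate column x3 from the other rows.
Second iteration: most negative z-row entry is -29/4 in column x1, so x1 enters.
Ratio test on column x1 — row 1: (3/2)/(7/2) = 3/7; row 2: (27/4)/(1/4) = 27. Minimum is 3/7 at row 1 (u1 leaves); pivot element 7/2.
Divide row 1 by 7/2; eliminate column x1 from the other rows.
After both pivots, the entry at the z-row, column u1 is 29/14.

29/14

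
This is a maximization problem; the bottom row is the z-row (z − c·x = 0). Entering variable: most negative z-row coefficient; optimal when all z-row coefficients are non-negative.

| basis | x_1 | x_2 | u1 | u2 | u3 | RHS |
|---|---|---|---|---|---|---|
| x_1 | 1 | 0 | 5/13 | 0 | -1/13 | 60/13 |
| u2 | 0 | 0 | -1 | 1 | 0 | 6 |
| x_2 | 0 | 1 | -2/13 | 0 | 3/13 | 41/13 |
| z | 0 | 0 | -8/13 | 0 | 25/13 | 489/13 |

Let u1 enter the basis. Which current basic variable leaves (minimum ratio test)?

x_1

Column u1 entries and ratios — x_1: (60/13)/(5/13) = 12; u2: -1 ≤ 0, skip; x_2: -2/13 ≤ 0, skip.
Smallest ratio is 12 in the row of x_1, so x_1 leaves.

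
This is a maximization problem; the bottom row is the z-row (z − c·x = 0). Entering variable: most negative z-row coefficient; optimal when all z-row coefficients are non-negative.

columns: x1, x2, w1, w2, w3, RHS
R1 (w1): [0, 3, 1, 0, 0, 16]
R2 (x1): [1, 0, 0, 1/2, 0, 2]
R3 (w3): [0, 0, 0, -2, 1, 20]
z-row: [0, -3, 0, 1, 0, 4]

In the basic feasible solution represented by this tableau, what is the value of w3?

w3 is basic (row 3); its value is the RHS of that row, 20.

20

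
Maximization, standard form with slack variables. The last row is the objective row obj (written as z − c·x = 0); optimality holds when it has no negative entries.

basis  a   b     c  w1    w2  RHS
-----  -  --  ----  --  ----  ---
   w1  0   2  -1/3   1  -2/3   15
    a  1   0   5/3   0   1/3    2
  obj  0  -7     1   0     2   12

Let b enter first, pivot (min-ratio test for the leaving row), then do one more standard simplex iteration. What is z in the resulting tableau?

Ratio test on column b — row 1: 15/2 = 15/2; row 2: entry 0 ≤ 0. Minimum is 15/2 at row 1 (w1 leaves); pivot element 2.
Pivot on row 1; the obj-row RHS becomes 12 − (-7)·(15/2) = 129/2.
Next entering variable (most negative obj-row entry -1/3): w2.
Ratio test on column w2 — row 1: entry -1/3 ≤ 0; row 2: 2/(1/3) = 6. Minimum is 6 at row 2 (a leaves); pivot element 1/3.
After the second pivot the obj-row RHS is 129/2 − (-1/3)·6 = 133/2.

133/2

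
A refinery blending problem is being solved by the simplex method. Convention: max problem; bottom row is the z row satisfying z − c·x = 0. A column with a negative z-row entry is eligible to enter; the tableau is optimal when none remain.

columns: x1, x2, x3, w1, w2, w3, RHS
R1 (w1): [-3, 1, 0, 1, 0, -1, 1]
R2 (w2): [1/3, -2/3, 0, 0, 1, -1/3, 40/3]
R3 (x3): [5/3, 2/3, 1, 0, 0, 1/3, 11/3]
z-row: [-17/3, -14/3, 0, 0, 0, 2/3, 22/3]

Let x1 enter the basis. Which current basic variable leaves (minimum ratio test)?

Column x1 entries and ratios — w1: -3 ≤ 0, skip; w2: (40/3)/(1/3) = 40; x3: (11/3)/(5/3) = 11/5.
Smallest ratio is 11/5 in the row of x3, so x3 leaves.

x3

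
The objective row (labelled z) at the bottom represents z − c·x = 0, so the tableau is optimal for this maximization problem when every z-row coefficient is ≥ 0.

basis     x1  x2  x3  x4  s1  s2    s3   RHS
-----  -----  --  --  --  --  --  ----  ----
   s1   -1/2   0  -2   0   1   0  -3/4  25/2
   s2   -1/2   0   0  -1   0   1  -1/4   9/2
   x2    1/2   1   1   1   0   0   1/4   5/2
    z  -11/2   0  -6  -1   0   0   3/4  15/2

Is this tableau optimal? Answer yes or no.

The z-row has a negative entry -6 in column x3, so it is not optimal.

no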